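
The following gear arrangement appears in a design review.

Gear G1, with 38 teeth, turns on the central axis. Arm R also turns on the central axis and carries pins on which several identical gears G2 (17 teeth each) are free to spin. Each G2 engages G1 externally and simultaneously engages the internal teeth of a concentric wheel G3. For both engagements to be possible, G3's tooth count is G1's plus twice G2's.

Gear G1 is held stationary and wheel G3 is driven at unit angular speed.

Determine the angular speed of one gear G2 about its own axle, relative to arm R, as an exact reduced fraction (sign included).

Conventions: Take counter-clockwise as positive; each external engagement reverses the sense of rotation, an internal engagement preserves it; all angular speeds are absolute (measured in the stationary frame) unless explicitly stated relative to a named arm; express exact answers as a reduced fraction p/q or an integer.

1368/935

planetary set (38T centre, 17T on arm, 72T internal) — Willis relation
ring teeth: 38 + 2·17 = 72
38(ω_sun−ω_arm) = −72(ω_ring−ω_arm),  ω_sun = 0, ω_ring = 1
38(0−ω_arm) = −72(1−ω_arm)  ⇒  110·ω_arm = 72  ⇒  ω_arm = 36/55
sun–planet mesh: 38·(0−36/55) = −17·(ω_p−ω_arm)  ⇒  ω_p−ω_arm = 1368/935
exact speed ratio = 1368/935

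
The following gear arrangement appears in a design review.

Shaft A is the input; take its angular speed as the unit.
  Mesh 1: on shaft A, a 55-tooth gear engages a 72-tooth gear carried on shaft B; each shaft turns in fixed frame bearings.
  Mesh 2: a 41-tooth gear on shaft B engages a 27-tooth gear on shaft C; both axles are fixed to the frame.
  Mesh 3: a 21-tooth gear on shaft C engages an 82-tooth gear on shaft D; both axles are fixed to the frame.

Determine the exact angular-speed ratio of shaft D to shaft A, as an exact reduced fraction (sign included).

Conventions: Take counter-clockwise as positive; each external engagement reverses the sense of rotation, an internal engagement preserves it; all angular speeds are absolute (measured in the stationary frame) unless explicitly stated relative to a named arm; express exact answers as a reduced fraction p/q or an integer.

-385/1296

class = fixed-axis compound train [3 meshes; 3 ratios multiply, 3 sense flips]
mesh 1 [55T→72T]: running ratio 55/72, sense −
mesh 2 [41T→27T]: running ratio 2255/1944, sense +
mesh 3 [21T→82T]: running ratio 385/1296, sense −
ω_out/ω_in = -385/1296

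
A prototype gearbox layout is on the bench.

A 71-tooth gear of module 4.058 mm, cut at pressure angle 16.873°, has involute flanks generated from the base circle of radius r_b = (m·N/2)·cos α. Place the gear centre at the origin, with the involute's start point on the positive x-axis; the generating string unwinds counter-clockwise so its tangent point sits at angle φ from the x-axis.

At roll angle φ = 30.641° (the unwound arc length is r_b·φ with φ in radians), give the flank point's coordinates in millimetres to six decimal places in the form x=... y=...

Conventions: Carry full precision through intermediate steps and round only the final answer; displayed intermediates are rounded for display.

recognized (one wheel, involute flank): single-mesh tooth geometry, m = 4.058, N = 71
pitch radius r_p = m·N/2 = 4.058·71/2 = 144.059000
base radius r_b = r_p·cos α = 144.059000·cos 16.873° = 137.857327
roll angle φ = 30.641° = 0.53478634 rad
x = r_b·(cos φ + φ·sin φ) = 156.183427
y = r_b·(sin φ − φ·cos φ) = 6.829323

x=156.183427 y=6.829323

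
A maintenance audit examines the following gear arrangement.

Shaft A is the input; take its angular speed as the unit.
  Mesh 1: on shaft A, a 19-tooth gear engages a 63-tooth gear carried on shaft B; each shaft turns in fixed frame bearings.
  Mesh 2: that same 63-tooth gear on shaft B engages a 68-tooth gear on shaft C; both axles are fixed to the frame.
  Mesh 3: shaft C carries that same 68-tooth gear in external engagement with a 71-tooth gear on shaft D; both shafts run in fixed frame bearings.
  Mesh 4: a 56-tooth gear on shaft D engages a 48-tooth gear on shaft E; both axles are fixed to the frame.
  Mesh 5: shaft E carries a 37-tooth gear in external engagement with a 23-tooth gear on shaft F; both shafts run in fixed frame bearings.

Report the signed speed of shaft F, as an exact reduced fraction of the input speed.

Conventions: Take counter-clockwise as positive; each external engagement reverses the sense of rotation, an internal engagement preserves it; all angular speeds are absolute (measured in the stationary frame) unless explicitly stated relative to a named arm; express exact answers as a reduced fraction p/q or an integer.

5-mesh fixed-axis compound train (all bearings frame-fixed)
mesh 1 [19T→63T]: |ω|/ω_in = 1×19/63 = 19/63, sense flips to −
mesh 2 [63T→68T]: |ω|/ω_in = (19/63)×63/68 = 19/68, sense flips to +
mesh 3 [68T→71T]: |ω|/ω_in = (19/68)×68/71 = 19/71, sense flips to −
mesh 4 [56T→48T]: |ω|/ω_in = (19/71)×56/48 = 133/426, sense flips to +
mesh 5 [37T→23T]: |ω|/ω_in = (133/426)×37/23 = 4921/9798, sense flips to −
signed output speed (× input speed) = -4921/9798

-4921/9798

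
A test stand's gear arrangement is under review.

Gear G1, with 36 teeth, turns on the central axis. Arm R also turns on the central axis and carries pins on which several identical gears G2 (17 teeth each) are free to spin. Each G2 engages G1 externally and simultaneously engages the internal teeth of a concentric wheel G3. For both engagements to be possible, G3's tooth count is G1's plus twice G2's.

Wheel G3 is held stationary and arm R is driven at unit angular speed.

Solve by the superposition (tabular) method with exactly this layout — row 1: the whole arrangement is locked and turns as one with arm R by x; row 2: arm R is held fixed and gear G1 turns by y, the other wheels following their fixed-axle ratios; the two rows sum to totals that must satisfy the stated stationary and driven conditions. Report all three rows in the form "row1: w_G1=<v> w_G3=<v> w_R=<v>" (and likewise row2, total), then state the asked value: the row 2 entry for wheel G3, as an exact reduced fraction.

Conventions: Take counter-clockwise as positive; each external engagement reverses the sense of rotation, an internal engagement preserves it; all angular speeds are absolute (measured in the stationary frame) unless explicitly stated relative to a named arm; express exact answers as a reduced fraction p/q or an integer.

row1: w_G1=1 w_G3=1 w_R=1
row2: w_G1=35/18 w_G3=-1 w_R=0
total: w_G1=53/18 w_G3=0 w_R=1
asked value: -1

class = planetary set [G3 = 36+2·17 = 70; Willis about the carrier]
row 1 — lock + rotate with arm: ω_sun = ω_ring = ω_arm = x
row 2: sun turns y, ring = −(36/70)·y, arm 0
boundary: total ω_ring = x − (36/70)·y = 0 and total ω_arm = x = 1  ⇒  y = 35/18, x = 1
row 2 ring = −(36/70)·35/18 = -1
totals (row 1 + row 2): sun 1 + 35/18 = 53/18, ring 1 + (-1) = 0, arm 1 + 0 = 1
asked cell (row2, ring) = -1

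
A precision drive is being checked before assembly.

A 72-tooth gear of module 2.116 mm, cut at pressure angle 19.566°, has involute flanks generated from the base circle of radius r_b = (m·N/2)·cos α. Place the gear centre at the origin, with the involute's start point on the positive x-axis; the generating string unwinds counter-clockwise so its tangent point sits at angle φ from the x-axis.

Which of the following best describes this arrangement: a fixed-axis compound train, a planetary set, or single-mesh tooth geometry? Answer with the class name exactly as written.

single-mesh tooth geometry

class = single-mesh tooth geometry [base-circle involute, m = 2.116, 72T]
classification: single-mesh tooth geometry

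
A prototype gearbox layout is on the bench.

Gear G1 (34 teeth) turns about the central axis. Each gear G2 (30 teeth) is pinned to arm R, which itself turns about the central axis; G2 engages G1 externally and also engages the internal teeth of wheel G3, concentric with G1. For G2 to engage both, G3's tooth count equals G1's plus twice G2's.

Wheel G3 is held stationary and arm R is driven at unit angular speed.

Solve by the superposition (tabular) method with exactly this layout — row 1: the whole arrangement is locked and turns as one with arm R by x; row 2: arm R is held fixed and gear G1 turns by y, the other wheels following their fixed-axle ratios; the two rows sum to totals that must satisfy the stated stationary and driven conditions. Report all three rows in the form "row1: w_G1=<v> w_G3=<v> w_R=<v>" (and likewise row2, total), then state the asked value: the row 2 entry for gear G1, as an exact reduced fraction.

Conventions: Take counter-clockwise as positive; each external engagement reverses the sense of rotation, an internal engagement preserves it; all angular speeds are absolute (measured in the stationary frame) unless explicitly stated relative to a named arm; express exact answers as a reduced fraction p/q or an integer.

topology: planetary set — G1 34T / G2 30T / G3 94T, arm = carrier (Willis)
row 1 (train locked, turned with arm): all members turn x
row 2 (arm held, sun turns y): ω_ring = −(34/94)·y, ω_arm = 0
boundary: total ω_ring = x − (34/94)·y = 0 and total ω_arm = x = 1  ⇒  y = 47/17, x = 1
row 2 ring = −(34/94)·47/17 = -1
totals (row 1 + row 2): sun 1 + 47/17 = 64/17, ring 1 + (-1) = 0, arm 1 + 0 = 1
asked cell (row2, sun) = 47/17

row1: w_G1=1 w_G3=1 w_R=1
row2: w_G1=47/17 w_G3=-1 w_R=0
total: w_G1=64/17 w_G3=0 w_R=1
asked value: 47/17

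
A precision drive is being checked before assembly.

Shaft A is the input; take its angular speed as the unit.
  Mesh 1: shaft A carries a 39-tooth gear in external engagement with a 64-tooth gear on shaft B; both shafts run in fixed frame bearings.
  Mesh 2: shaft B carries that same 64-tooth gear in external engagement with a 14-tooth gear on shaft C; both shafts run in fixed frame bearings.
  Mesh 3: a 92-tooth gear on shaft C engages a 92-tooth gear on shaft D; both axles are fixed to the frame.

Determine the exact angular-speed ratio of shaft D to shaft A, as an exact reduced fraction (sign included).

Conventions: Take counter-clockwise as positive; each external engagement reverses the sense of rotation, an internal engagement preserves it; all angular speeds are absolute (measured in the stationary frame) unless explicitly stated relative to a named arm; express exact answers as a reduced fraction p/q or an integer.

-39/14

class = fixed-axis compound train [3 meshes; 3 ratios multiply, 3 sense flips]
mesh 1 [39T→64T]: running ratio 39/64, sense −
mesh 2 [64T→14T]: running ratio 39/14, sense +
mesh 3 [92T→92T]: running ratio 39/14, sense −
ω_out/ω_in = -39/14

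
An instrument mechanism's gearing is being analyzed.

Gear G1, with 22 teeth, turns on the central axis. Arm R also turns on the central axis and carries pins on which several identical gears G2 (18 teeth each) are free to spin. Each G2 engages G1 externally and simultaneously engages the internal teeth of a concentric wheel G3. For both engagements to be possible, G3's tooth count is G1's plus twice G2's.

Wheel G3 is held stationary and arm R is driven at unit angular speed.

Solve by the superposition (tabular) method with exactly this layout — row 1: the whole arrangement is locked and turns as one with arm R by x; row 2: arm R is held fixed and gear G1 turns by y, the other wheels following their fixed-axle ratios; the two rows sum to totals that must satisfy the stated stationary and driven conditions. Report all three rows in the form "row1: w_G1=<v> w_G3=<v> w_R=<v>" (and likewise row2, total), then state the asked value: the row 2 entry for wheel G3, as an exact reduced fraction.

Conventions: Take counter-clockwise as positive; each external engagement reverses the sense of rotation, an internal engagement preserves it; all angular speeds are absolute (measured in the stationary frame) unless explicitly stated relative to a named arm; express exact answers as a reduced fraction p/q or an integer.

recognized (axles ride arm R): planetary set, 22/18/58 teeth
row 1 (train locked, turned with arm): all members turn x
row 2 — arm fixed, fixed-axis ratios: sun y, ring −(22/58)·y, arm 0
boundary: total ω_ring = x − (22/58)·y = 0 and total ω_arm = x = 1  ⇒  y = 29/11, x = 1
row 2 ring = −(22/58)·29/11 = -1
totals (row 1 + row 2): sun 1 + 29/11 = 40/11, ring 1 + (-1) = 0, arm 1 + 0 = 1
asked cell (row2, ring) = -1

row1: w_G1=1 w_G3=1 w_R=1
row2: w_G1=29/11 w_G3=-1 w_R=0
total: w_G1=40/11 w_G3=0 w_R=1
asked value: -1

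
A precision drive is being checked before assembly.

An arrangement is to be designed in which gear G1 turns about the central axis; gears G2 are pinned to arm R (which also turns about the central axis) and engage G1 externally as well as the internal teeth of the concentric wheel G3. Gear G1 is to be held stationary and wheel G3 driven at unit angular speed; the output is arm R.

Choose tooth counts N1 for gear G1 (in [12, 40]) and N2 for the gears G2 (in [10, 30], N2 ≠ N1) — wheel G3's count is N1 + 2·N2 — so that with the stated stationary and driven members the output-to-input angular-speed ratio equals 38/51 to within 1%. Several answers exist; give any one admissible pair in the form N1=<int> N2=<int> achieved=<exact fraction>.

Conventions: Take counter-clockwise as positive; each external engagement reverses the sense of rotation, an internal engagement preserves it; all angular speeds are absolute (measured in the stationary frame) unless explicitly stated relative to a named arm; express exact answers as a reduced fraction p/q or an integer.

N1=26 N2=25 achieved=38/51

design class (target 38/51): planetary set
Willis with ω_sun = 0: ω_arm/ω_ring = N3/(N1+N3); set equal to 38/51  ⇒  N3/N1 = (38/51)/(1 − 38/51) = 38/13
N3 = N1 + 2·N2  ⇒  N2/N1 = (N3/N1 − 1)/2 = (38/13 − 1)/2 = 25/26
smallest multiple with N1 ≥ 12 and N2 ≥ 10: k = 1  ⇒  N1 = 1·26 = 26, N2 = 1·25 = 25 (N1 ≤ 40, N2 ≤ 30, N2 ≠ N1 ✓), N3 = 26 + 2·25 = 76
check: N3/(N1+N3) with N1 = 26, N3 = 76 gives 38/51; |achieved − target| = 0 ≤ 19/2550 ✓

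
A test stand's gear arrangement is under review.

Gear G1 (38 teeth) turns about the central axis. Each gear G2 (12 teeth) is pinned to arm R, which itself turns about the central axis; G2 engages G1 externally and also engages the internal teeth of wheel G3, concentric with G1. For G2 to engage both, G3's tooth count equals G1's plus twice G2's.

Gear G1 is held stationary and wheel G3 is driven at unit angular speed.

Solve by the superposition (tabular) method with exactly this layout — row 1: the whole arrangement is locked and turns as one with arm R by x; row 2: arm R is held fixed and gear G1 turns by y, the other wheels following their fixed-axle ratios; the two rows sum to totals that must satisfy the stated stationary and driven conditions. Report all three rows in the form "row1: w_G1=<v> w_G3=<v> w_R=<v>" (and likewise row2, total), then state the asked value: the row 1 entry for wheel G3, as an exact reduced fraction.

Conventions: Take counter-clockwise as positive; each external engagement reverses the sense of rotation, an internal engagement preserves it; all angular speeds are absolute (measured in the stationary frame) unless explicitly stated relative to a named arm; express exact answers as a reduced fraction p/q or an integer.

recognized (axles ride arm R): planetary set, 38/12/62 teeth
superposition row 1 [locked train]: every member turns x
row 2 (arm held, sun turns y): ω_ring = −(38/62)·y, ω_arm = 0
boundary: total ω_sun = x + y = 0 and total ω_ring = x − (38/62)·y = 1  ⇒  y = -31/50, x = 31/50
row 2 ring = −(38/62)·(-31/50) = 19/50
totals (row 1 + row 2): sun 31/50 + (-31/50) = 0, ring 31/50 + 19/50 = 1, arm 31/50 + 0 = 31/50
asked cell (row1, ring) = 31/50

row1: w_G1=31/50 w_G3=31/50 w_R=31/50
row2: w_G1=-31/50 w_G3=19/50 w_R=0
total: w_G1=0 w_G3=1 w_R=31/50
asked value: 31/50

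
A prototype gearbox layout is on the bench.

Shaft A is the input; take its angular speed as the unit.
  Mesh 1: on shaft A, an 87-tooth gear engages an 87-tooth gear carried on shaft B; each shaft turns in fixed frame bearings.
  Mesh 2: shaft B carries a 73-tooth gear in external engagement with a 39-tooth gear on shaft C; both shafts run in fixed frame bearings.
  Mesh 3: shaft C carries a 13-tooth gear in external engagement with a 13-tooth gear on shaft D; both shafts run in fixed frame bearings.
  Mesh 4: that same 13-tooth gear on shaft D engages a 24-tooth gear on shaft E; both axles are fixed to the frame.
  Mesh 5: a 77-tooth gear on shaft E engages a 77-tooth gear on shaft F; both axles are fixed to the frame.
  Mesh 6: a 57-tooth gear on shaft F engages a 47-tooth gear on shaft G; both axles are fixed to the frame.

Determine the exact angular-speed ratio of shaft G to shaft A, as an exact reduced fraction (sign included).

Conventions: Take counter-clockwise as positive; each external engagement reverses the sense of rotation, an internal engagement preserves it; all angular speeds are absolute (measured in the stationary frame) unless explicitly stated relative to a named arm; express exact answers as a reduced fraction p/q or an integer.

class = fixed-axis compound train [6 meshes; 6 ratios multiply, 6 sense flips]
mesh 1 [87T→87T]: running ratio 1, sense −
mesh 2 [73T→39T]: running ratio 73/39, sense +
mesh 3 [13T→13T]: running ratio 73/39, sense −
mesh 4 [13T→24T]: running ratio 73/72, sense +
mesh 5 [77T→77T]: running ratio 73/72, sense −
mesh 6 [57T→47T]: running ratio 1387/1128, sense +
ω_out/ω_in = 1387/1128

1387/1128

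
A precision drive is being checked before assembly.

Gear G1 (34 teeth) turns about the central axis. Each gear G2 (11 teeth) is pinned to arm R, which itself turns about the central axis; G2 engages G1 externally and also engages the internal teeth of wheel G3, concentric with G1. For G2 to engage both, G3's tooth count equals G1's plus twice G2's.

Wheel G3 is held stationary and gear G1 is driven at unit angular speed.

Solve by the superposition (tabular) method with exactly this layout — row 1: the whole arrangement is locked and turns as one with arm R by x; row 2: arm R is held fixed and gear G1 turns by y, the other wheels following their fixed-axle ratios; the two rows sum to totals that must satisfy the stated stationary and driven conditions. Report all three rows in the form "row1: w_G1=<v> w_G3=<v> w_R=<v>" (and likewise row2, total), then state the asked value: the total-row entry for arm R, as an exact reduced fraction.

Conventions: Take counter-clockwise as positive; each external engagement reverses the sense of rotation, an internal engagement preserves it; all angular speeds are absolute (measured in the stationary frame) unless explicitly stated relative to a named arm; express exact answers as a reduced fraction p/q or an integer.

row1: w_G1=17/45 w_G3=17/45 w_R=17/45
row2: w_G1=28/45 w_G3=-17/45 w_R=0
total: w_G1=1 w_G3=0 w_R=17/45
asked value: 17/45

class = planetary set [G3 = 34+2·11 = 56; Willis about the carrier]
row 1: whole set turns with the arm by x
row 2 — arm fixed, fixed-axis ratios: sun y, ring −(34/56)·y, arm 0
boundary: total ω_ring = x − (34/56)·y = 0 and total ω_sun = x + y = 1  ⇒  y = 28/45, x = 17/45
row 2 ring = −(34/56)·28/45 = -17/45
totals (row 1 + row 2): sun 17/45 + 28/45 = 1, ring 17/45 + (-17/45) = 0, arm 17/45 + 0 = 17/45
asked cell (total, arm) = 17/45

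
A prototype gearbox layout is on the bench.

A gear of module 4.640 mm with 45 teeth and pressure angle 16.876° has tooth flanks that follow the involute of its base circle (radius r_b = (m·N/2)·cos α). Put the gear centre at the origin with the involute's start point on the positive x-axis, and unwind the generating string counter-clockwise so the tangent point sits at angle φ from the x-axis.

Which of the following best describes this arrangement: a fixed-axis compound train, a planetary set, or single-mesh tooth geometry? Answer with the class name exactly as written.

single-mesh involute tooth geometry (45T wheel at module 4.640)
classification: single-mesh tooth geometry

single-mesh tooth geometry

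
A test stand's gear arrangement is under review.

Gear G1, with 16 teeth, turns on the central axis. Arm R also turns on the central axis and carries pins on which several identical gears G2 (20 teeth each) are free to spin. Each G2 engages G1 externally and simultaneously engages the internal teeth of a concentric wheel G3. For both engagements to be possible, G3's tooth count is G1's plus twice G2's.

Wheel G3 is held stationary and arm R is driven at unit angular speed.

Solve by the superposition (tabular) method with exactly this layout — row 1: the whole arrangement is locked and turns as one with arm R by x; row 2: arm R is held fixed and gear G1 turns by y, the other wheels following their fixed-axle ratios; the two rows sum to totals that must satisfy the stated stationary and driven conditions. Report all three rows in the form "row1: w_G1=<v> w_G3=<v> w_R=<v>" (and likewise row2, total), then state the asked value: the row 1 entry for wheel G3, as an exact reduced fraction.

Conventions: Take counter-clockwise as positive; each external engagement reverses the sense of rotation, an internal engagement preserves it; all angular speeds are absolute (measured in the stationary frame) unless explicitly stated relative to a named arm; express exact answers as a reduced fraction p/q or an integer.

planetary set (16T centre, 20T on arm, 56T internal) — Willis relation
row 1 — lock + rotate with arm: ω_sun = ω_ring = ω_arm = x
superposition row 2 [arm held]: sun y, ring −(16/56)·y, arm 0
boundary: total ω_ring = x − (16/56)·y = 0 and total ω_arm = x = 1  ⇒  y = 7/2, x = 1
row 2 ring = −(16/56)·7/2 = -1
totals (row 1 + row 2): sun 1 + 7/2 = 9/2, ring 1 + (-1) = 0, arm 1 + 0 = 1
asked cell (row1, ring) = 1

row1: w_G1=1 w_G3=1 w_R=1
row2: w_G1=7/2 w_G3=-1 w_R=0
total: w_G1=9/2 w_G3=0 w_R=1
asked value: 1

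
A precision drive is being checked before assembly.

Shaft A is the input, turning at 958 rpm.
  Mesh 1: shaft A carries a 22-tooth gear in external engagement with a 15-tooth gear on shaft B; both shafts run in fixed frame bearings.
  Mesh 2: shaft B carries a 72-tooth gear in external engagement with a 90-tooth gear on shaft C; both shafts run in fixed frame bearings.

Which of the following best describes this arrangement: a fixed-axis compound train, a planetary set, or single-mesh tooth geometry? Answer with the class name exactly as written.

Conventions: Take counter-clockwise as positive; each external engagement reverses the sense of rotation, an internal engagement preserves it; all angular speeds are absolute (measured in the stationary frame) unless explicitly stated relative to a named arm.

recognized (3 fixed axles, 2 meshes): fixed-axis compound train
classification: fixed-axis compound train

fixed-axis compound train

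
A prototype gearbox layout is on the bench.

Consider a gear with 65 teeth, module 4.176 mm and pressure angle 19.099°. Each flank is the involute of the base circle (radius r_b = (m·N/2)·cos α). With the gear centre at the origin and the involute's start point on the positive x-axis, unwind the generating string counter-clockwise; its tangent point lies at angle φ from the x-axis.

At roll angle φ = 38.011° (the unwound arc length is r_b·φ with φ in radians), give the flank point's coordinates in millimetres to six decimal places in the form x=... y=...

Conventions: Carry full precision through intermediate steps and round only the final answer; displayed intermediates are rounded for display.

x=153.441657 y=11.941462

class = single-mesh tooth geometry [base-circle involute, m = 4.176, 65T]
pitch radius r_p = m·N/2 = 4.176·65/2 = 135.720000
base radius r_b = r_p·cos α = 135.720000·cos 19.099° = 128.249241
roll angle φ = 38.011° = 0.66341710 rad
x = r_b·(cos φ + φ·sin φ) = 153.441657
y = r_b·(sin φ − φ·cos φ) = 11.941462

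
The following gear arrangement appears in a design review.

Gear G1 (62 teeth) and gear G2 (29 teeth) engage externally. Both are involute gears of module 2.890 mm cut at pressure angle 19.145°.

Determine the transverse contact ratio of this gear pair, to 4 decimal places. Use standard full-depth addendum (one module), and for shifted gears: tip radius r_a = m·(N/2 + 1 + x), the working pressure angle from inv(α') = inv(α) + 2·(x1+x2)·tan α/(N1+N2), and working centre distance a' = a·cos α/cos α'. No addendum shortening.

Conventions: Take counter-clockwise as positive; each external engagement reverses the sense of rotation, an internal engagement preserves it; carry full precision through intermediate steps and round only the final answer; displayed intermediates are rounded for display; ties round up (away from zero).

recognized (one external pair, fixed centres): single-mesh tooth geometry, m = 2.890, N1 = 62, N2 = 29
base radii: r_b1 = 84.634923, r_b2 = 39.587303
tip radii: r_a1 = 92.480000, r_a2 = 44.795000
no profile shift: α' = α, a' = a
action lengths: √(r_a1²−r_b1²) = 37.275733, √(r_a2²−r_b2²) = 20.962765
base pitch p_b = π·m·cos α = 8.577047
CR = (37.275733 + 20.962765 − 131.495000·sin 19.14500°)/8.577047 = 1.762075
contact ratio ≈ 1.7621

1.7621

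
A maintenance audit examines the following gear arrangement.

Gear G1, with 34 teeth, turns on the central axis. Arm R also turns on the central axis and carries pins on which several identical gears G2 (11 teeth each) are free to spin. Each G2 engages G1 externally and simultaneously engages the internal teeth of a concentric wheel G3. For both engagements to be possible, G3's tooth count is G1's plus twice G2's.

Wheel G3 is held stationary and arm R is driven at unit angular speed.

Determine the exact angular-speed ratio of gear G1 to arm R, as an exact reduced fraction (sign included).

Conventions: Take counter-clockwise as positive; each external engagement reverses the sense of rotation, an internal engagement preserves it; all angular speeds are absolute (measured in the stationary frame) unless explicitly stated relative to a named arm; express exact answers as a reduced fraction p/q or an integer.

45/17

planetary set (34T centre, 11T on arm, 56T internal) — Willis relation
ring teeth: 34 + 2·11 = 56
34(ω_sun−ω_arm) = −56(ω_ring−ω_arm),  ω_ring = 0, ω_arm = 1
ω_sun = 1 − (56/34)(0−1) = 45/17
ω_out/ω_in = 45/17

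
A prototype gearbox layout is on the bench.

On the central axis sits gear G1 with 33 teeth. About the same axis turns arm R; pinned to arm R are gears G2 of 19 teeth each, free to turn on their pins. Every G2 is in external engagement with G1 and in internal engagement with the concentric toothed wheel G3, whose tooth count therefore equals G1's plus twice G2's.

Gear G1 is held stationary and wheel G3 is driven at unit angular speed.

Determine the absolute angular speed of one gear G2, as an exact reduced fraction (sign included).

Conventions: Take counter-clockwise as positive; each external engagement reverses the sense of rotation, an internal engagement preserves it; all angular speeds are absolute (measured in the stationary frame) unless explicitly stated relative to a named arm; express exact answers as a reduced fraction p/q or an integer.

71/38

topology: planetary set — G1 33T / G2 19T / G3 71T, arm = carrier (Willis)
ring teeth: 33 + 2·19 = 71
33(ω_sun−ω_arm) = −71(ω_ring−ω_arm),  ω_sun = 0, ω_ring = 1
33(0−ω_arm) = −71(1−ω_arm)  ⇒  104·ω_arm = 71  ⇒  ω_arm = 71/104
sun–planet mesh: 33·(0−71/104) = −19·(ω_p−ω_arm)  ⇒  ω_p−ω_arm = 2343/1976
ω_p = 71/104 + 2343/1976 = 71/38
exact speed ratio = 71/38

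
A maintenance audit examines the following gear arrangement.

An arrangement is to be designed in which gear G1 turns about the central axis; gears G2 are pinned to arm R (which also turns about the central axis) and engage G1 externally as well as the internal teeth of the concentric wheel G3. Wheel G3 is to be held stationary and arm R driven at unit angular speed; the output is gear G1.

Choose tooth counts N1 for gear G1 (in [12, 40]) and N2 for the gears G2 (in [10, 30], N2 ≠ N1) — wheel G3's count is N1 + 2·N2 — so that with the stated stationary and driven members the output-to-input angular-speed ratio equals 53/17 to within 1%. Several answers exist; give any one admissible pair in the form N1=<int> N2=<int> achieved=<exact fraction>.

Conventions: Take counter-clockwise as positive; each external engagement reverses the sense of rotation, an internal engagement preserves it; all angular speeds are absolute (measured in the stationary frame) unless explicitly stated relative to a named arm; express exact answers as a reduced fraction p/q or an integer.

N1=34 N2=19 achieved=53/17

class = planetary set [ratio 53/17 wanted; Willis about the carrier]
Willis with ω_ring = 0: ω_sun/ω_arm = (N1+N3)/N1; set equal to 53/17  ⇒  N3/N1 = 53/17 − 1 = 36/17
N3 = N1 + 2·N2  ⇒  N2/N1 = (N3/N1 − 1)/2 = (36/17 − 1)/2 = 19/34
smallest multiple with N1 ≥ 12 and N2 ≥ 10: k = 1  ⇒  N1 = 1·34 = 34, N2 = 1·19 = 19 (N1 ≤ 40, N2 ≤ 30, N2 ≠ N1 ✓), N3 = 34 + 2·19 = 72
check: (N1+N3)/N1 with N1 = 34, N3 = 72 gives 53/17; |achieved − target| = 0 ≤ 53/1700 ✓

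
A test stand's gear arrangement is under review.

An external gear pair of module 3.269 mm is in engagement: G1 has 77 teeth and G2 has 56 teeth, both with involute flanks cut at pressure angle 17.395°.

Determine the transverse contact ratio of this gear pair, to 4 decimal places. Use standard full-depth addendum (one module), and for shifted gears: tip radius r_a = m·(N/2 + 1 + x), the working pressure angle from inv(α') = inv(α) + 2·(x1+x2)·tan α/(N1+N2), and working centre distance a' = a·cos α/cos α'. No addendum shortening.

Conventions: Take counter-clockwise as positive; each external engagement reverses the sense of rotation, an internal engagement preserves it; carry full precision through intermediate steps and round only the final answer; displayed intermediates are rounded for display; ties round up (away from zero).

recognized (one external pair, fixed centres): single-mesh tooth geometry, m = 3.269, N1 = 77, N2 = 56
base radii: r_b1 = 120.100632, r_b2 = 87.345914
tip radii: r_a1 = 129.125500, r_a2 = 94.801000
no profile shift: α' = α, a' = a
action lengths: √(r_a1²−r_b1²) = 47.426079, √(r_a2²−r_b2²) = 36.849978
base pitch p_b = π·m·cos α = 9.800189
CR = (47.426079 + 36.849978 − 217.388500·sin 17.39500°)/9.800189 = 1.967935
contact ratio ≈ 1.9679

1.9679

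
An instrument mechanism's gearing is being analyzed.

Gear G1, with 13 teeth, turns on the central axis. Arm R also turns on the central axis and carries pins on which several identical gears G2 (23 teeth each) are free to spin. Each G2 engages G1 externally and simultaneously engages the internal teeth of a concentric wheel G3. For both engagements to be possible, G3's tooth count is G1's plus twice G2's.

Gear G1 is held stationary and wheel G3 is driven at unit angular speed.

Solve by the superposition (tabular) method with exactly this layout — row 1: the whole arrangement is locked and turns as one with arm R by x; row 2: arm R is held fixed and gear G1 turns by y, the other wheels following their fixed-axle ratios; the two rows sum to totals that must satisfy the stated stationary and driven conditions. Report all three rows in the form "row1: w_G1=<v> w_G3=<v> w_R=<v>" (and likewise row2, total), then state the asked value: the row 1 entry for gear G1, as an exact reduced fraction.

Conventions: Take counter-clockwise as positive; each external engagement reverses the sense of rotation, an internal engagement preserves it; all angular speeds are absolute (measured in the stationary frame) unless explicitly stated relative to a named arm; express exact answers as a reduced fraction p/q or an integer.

row1: w_G1=59/72 w_G3=59/72 w_R=59/72
row2: w_G1=-59/72 w_G3=13/72 w_R=0
total: w_G1=0 w_G3=1 w_R=59/72
asked value: 59/72

topology: planetary set — G1 13T / G2 23T / G3 59T, arm = carrier (Willis)
superposition row 1 [locked train]: every member turns x
superposition row 2 [arm held]: sun y, ring −(13/59)·y, arm 0
boundary: total ω_sun = x + y = 0 and total ω_ring = x − (13/59)·y = 1  ⇒  y = -59/72, x = 59/72
row 2 ring = −(13/59)·(-59/72) = 13/72
totals (row 1 + row 2): sun 59/72 + (-59/72) = 0, ring 59/72 + 13/72 = 1, arm 59/72 + 0 = 59/72
asked cell (row1, sun) = 59/72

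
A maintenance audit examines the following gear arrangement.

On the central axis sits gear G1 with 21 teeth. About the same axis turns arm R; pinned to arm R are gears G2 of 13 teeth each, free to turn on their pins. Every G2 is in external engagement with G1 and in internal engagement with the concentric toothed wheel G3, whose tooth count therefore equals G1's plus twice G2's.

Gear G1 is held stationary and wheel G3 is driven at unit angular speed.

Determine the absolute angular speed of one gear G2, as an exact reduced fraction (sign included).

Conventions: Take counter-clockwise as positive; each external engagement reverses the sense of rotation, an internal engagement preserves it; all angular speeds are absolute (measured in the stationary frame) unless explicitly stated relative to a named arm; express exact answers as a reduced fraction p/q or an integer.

47/26

topology: planetary set — G1 21T / G2 13T / G3 47T, arm = carrier (Willis)
ring teeth: 21 + 2·13 = 47
21(ω_sun−ω_arm) = −47(ω_ring−ω_arm),  ω_sun = 0, ω_ring = 1
21(0−ω_arm) = −47(1−ω_arm)  ⇒  68·ω_arm = 47  ⇒  ω_arm = 47/68
sun–planet mesh: 21·(0−47/68) = −13·(ω_p−ω_arm)  ⇒  ω_p−ω_arm = 987/884
ω_p = 47/68 + 987/884 = 47/26
exact speed ratio = 47/26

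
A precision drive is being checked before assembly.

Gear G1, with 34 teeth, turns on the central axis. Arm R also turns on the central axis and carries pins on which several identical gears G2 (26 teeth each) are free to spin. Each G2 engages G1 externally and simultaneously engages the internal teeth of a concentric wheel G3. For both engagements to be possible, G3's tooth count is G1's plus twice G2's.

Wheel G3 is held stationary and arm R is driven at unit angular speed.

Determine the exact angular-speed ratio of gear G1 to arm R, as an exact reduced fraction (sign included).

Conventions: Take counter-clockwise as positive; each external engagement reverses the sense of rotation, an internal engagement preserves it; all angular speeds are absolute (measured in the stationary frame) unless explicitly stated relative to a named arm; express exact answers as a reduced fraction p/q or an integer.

planetary set (34T centre, 26T on arm, 86T internal) — Willis relation
ring teeth: 34 + 2·26 = 86
34(ω_sun−ω_arm) = −86(ω_ring−ω_arm),  ω_ring = 0, ω_arm = 1
ω_sun = 1 − (86/34)(0−1) = 60/17
ω_out/ω_in = 60/17

60/17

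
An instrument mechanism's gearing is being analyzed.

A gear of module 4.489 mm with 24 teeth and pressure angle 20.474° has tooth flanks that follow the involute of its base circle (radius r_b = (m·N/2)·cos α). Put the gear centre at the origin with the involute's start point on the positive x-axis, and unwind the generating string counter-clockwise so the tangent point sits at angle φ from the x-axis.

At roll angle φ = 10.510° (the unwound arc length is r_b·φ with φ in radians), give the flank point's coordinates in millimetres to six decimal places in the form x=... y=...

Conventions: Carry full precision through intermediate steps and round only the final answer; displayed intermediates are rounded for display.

x=51.307113 y=0.103478

topology: single-mesh involute geometry — m = 4.489, N = 24
pitch radius r_p = m·N/2 = 4.489·24/2 = 53.868000
base radius r_b = r_p·cos α = 53.868000·cos 20.474° = 50.465213
roll angle φ = 10.510° = 0.18343410 rad
x = r_b·(cos φ + φ·sin φ) = 51.307113
y = r_b·(sin φ − φ·cos φ) = 0.103478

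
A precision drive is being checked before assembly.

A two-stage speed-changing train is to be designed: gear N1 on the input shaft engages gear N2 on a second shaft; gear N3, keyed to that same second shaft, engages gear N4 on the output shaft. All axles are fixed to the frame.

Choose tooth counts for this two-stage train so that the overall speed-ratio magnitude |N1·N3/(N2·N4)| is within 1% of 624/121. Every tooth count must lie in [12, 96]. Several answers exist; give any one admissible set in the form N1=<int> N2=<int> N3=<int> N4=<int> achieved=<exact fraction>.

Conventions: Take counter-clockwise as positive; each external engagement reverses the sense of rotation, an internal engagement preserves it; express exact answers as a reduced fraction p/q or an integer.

N1=26 N2=22 N3=96 N4=22 achieved=624/121

class = fixed-axis compound train [2-stage, 624/121 wanted]
target = 624/121 in lowest terms: an exact hit needs N1·N3 = k·624 and N2·N4 = k·121 for one integer k, every count in [12, 96]; additionally prefer no 1:1 stage (N1 ≠ N2, N3 ≠ N4)
k = 1…3: no 1:1-free in-range split of k·624 and k·121 into factor pairs; take k = 4
k = 4: N1·N3 = 2496 = 26·96, N2·N4 = 484 = 22·22
achieved = 26·96/(22·22) = 624/121; |achieved − target| = 0 ≤ 156/3025 ✓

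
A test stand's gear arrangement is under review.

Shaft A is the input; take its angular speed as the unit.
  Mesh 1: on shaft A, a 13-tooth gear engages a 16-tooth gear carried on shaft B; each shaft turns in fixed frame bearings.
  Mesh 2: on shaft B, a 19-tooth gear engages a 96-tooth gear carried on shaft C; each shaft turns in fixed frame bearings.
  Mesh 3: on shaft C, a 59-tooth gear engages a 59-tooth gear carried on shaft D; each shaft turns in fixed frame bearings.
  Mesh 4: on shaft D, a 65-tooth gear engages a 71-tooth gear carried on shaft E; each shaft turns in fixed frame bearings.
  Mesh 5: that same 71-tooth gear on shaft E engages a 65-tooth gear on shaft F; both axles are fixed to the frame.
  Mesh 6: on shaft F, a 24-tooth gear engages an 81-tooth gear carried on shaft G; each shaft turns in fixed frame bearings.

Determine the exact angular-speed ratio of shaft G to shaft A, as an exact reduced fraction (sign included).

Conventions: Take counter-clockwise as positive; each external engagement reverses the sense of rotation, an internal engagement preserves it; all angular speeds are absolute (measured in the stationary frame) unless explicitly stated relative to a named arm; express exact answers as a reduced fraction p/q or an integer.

247/5184

class = fixed-axis compound train [6 meshes; 6 ratios multiply, 6 sense flips]
mesh 1 [13T→16T]: running ratio 13/16, sense −
mesh 2 [19T→96T]: running ratio 247/1536, sense +
mesh 3 [59T→59T]: running ratio 247/1536, sense −
mesh 4 [65T→71T]: running ratio 16055/109056, sense +
mesh 5 [71T→65T]: running ratio 247/1536, sense −
mesh 6 [24T→81T]: running ratio 247/5184, sense +
ω_out/ω_in = 247/5184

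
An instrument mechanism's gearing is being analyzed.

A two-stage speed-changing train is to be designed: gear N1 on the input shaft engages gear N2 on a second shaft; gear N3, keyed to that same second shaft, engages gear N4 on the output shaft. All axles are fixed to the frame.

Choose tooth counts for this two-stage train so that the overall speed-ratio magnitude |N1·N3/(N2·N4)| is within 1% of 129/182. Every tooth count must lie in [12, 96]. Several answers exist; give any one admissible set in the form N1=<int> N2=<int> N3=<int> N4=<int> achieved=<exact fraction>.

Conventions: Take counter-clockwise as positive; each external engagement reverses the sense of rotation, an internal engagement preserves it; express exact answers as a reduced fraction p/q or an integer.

N1=12 N2=13 N3=43 N4=56 achieved=129/182

topology: fixed-axis compound train — 2 stages, target 129/182
target = 129/182 in lowest terms: an exact hit needs N1·N3 = k·129 and N2·N4 = k·182 for one integer k, every count in [12, 96]; additionally prefer no 1:1 stage (N1 ≠ N2, N3 ≠ N4)
k = 1…3: no 1:1-free in-range split of k·129 and k·182 into factor pairs; take k = 4
k = 4: N1·N3 = 516 = 12·43, N2·N4 = 728 = 13·56
achieved = 12·43/(13·56) = 129/182; |achieved − target| = 0 ≤ 129/18200 ✓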